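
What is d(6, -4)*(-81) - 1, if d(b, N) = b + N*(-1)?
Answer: -811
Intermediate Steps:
d(b, N) = b - N
d(6, -4)*(-81) - 1 = (6 - 1*(-4))*(-81) - 1 = (6 + 4)*(-81) - 1 = 10*(-81) - 1 = -810 - 1 = -811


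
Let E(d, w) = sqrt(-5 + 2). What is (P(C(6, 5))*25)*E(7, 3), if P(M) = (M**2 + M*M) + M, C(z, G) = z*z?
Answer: 65700*I*sqrt(3) ≈ 1.138e+5*I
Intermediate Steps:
E(d, w) = I*sqrt(3) (E(d, w) = sqrt(-3) = I*sqrt(3))
C(z, G) = z**2
P(M) = M + 2*M**2 (P(M) = (M**2 + M**2) + M = 2*M**2 + M = M + 2*M**2)
(P(C(6, 5))*25)*E(7, 3) = ((6**2*(1 + 2*6**2))*25)*(I*sqrt(3)) = ((36*(1 + 2*36))*25)*(I*sqrt(3)) = ((36*(1 + 72))*25)*(I*sqrt(3)) = ((36*73)*25)*(I*sqrt(3)) = (2628*25)*(I*sqrt(3)) = 65700*(I*sqrt(3)) = 65700*I*sqrt(3)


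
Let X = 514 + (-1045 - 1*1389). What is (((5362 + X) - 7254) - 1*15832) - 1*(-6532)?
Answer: -13112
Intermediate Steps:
X = -1920 (X = 514 + (-1045 - 1389) = 514 - 2434 = -1920)
(((5362 + X) - 7254) - 1*15832) - 1*(-6532) = (((5362 - 1920) - 7254) - 1*15832) - 1*(-6532) = ((3442 - 7254) - 15832) + 6532 = (-3812 - 15832) + 6532 = -19644 + 6532 = -13112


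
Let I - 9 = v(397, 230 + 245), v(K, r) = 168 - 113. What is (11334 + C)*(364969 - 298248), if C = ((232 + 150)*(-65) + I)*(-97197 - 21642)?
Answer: 196371779871768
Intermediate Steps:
v(K, r) = 55
I = 64 (I = 9 + 55 = 64)
C = 2943166674 (C = ((232 + 150)*(-65) + 64)*(-97197 - 21642) = (382*(-65) + 64)*(-118839) = (-24830 + 64)*(-118839) = -24766*(-118839) = 2943166674)
(11334 + C)*(364969 - 298248) = (11334 + 2943166674)*(364969 - 298248) = 2943178008*66721 = 196371779871768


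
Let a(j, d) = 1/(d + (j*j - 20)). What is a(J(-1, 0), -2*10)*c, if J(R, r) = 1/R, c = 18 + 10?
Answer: -28/39 ≈ -0.71795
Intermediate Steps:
c = 28
a(j, d) = 1/(-20 + d + j**2) (a(j, d) = 1/(d + (j**2 - 20)) = 1/(d + (-20 + j**2)) = 1/(-20 + d + j**2))
a(J(-1, 0), -2*10)*c = 28/(-20 - 2*10 + (1/(-1))**2) = 28/(-20 - 20 + (-1)**2) = 28/(-20 - 20 + 1) = 28/(-39) = -1/39*28 = -28/39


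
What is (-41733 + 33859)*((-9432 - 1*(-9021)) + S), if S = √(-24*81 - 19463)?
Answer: 3236214 - 7874*I*√21407 ≈ 3.2362e+6 - 1.1521e+6*I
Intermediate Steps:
S = I*√21407 (S = √(-1944 - 19463) = √(-21407) = I*√21407 ≈ 146.31*I)
(-41733 + 33859)*((-9432 - 1*(-9021)) + S) = (-41733 + 33859)*((-9432 - 1*(-9021)) + I*√21407) = -7874*((-9432 + 9021) + I*√21407) = -7874*(-411 + I*√21407) = 3236214 - 7874*I*√21407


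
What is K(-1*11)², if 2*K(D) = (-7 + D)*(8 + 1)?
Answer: 6561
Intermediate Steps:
K(D) = -63/2 + 9*D/2 (K(D) = ((-7 + D)*(8 + 1))/2 = ((-7 + D)*9)/2 = (-63 + 9*D)/2 = -63/2 + 9*D/2)
K(-1*11)² = (-63/2 + 9*(-1*11)/2)² = (-63/2 + (9/2)*(-11))² = (-63/2 - 99/2)² = (-81)² = 6561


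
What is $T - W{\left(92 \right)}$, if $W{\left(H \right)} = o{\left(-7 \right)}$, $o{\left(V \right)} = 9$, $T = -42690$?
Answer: $-42699$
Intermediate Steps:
$W{\left(H \right)} = 9$
$T - W{\left(92 \right)} = -42690 - 9 = -42699$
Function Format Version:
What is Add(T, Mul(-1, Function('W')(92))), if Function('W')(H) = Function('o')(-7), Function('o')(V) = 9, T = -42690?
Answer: -42699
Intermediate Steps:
Function('W')(H) = 9
Add(T, Mul(-1, Function('W')(92))) = Add(-42690, Mul(-1, 9)) = Add(-42690, -9) = -42699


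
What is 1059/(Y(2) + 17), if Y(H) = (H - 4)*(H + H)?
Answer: 353/3 ≈ 117.67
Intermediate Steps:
Y(H) = 2*H*(-4 + H) (Y(H) = (-4 + H)*(2*H) = 2*H*(-4 + H))
1059/(Y(2) + 17) = 1059/(2*2*(-4 + 2) + 17) = 1059/(2*2*(-2) + 17) = 1059/(-8 + 17) = 1059/9 = 1059*(⅑) = 353/3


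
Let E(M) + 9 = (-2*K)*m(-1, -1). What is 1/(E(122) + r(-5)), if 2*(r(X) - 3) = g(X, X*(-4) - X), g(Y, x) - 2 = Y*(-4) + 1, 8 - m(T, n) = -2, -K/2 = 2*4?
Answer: 2/651 ≈ 0.0030722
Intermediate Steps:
K = -16 (K = -4*4 = -2*8 = -16)
m(T, n) = 10 (m(T, n) = 8 - 1*(-2) = 8 + 2 = 10)
g(Y, x) = 3 - 4*Y (g(Y, x) = 2 + (Y*(-4) + 1) = 2 + (-4*Y + 1) = 2 + (1 - 4*Y) = 3 - 4*Y)
E(M) = 311 (E(M) = -9 - 2*(-16)*10 = -9 + 32*10 = -9 + 320 = 311)
r(X) = 9/2 - 2*X (r(X) = 3 + (3 - 4*X)/2 = 3 + (3/2 - 2*X) = 9/2 - 2*X)
1/(E(122) + r(-5)) = 1/(311 + (9/2 - 2*(-5))) = 1/(311 + (9/2 + 10)) = 1/(311 + 29/2) = 1/(651/2) = 2/651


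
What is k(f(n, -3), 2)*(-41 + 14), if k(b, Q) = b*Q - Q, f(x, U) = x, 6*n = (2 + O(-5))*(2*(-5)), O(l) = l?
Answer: -216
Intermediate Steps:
n = 5 (n = ((2 - 5)*(2*(-5)))/6 = (-3*(-10))/6 = (1/6)*30 = 5)
k(b, Q) = -Q + Q*b (k(b, Q) = Q*b - Q = -Q + Q*b)
k(f(n, -3), 2)*(-41 + 14) = (2*(-1 + 5))*(-41 + 14) = (2*4)*(-27) = 8*(-27) = -216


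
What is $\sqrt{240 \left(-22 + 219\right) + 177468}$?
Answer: $6 \sqrt{6243} \approx 474.08$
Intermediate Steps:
$\sqrt{240 \left(-22 + 219\right) + 177468} = \sqrt{240 \cdot 197 + 177468} = \sqrt{47280 + 177468} = \sqrt{224748} = 6 \sqrt{6243}$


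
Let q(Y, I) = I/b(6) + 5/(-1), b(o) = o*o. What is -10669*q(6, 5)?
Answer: 1867075/36 ≈ 51863.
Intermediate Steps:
b(o) = o²
q(Y, I) = -5 + I/36 (q(Y, I) = I/(6²) + 5/(-1) = I/36 + 5*(-1) = I*(1/36) - 5 = I/36 - 5 = -5 + I/36)
-10669*q(6, 5) = -10669*(-5 + (1/36)*5) = -10669*(-5 + 5/36) = -10669*(-175/36) = 1867075/36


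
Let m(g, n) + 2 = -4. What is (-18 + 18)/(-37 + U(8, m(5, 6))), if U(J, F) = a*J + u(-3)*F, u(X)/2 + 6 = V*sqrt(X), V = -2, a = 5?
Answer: 0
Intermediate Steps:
m(g, n) = -6 (m(g, n) = -2 - 4 = -6)
u(X) = -12 - 4*sqrt(X) (u(X) = -12 + 2*(-2*sqrt(X)) = -12 - 4*sqrt(X))
U(J, F) = 5*J + F*(-12 - 4*I*sqrt(3)) (U(J, F) = 5*J + (-12 - 4*I*sqrt(3))*F = 5*J + F*(-12 - 4*I*sqrt(3)))
(-18 + 18)/(-37 + U(8, m(5, 6))) = (-18 + 18)/(-37 + (5*8 - 4*(-6)*(3 + I*sqrt(3)))) = 0/(-37 + (40 + (72 + 24*I*sqrt(3)))) = 0/(-37 + (112 + 24*I*sqrt(3))) = 0/(75 + 24*I*sqrt(3)) = 0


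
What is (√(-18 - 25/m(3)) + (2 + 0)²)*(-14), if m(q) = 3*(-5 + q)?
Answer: -56 - 7*I*√498/3 ≈ -56.0 - 52.07*I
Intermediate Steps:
m(q) = -15 + 3*q
(√(-18 - 25/m(3)) + (2 + 0)²)*(-14) = (√(-18 - 25/(-15 + 3*3)) + (2 + 0)²)*(-14) = (√(-18 - 25/(-15 + 9)) + 2²)*(-14) = (√(-18 - 25/(-6)) + 4)*(-14) = (√(-18 - 25*(-⅙)) + 4)*(-14) = (√(-18 + 25/6) + 4)*(-14) = (√(-83/6) + 4)*(-14) = (I*√498/6 + 4)*(-14) = (4 + I*√498/6)*(-14) = -56 - 7*I*√498/3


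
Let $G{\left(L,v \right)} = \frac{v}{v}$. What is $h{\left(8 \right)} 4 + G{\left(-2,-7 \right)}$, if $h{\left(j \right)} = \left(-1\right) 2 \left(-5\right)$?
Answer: $41$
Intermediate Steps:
$G{\left(L,v \right)} = 1$
$h{\left(j \right)} = 10$ ($h{\left(j \right)} = \left(-2\right) \left(-5\right) = 10$)
$h{\left(8 \right)} 4 + G{\left(-2,-7 \right)} = 10 \cdot 4 + 1 = 40 + 1 = 41$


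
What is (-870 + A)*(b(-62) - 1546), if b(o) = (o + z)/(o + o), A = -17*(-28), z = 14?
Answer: 18878116/31 ≈ 6.0897e+5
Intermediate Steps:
A = 476
b(o) = (14 + o)/(2*o) (b(o) = (o + 14)/(o + o) = (14 + o)/((2*o)) = (14 + o)*(1/(2*o)) = (14 + o)/(2*o))
(-870 + A)*(b(-62) - 1546) = (-870 + 476)*((1/2)*(14 - 62)/(-62) - 1546) = -394*((1/2)*(-1/62)*(-48) - 1546) = -394*(12/31 - 1546) = -394*(-47914/31) = 18878116/31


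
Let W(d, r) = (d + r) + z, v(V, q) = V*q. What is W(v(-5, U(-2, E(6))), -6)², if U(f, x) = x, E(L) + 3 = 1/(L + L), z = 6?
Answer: 30625/144 ≈ 212.67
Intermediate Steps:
E(L) = -3 + 1/(2*L) (E(L) = -3 + 1/(L + L) = -3 + 1/(2*L))
W(d, r) = 6 + d + r (W(d, r) = (d + r) + 6 = 6 + d + r)
W(v(-5, U(-2, E(6))), -6)² = (6 - 5*(-3 + (½)/6) - 6)² = (6 - 5*(-3 + (½)*(⅙)) - 6)² = (6 - 5*(-3 + 1/12) - 6)² = (6 - 5*(-35/12) - 6)² = (6 + 175/12 - 6)² = (175/12)² = 30625/144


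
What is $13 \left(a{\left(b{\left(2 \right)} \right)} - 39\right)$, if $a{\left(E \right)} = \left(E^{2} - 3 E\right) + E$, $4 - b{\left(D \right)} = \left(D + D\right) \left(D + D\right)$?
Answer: $1677$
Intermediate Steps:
$b{\left(D \right)} = 4 - 4 D^{2}$ ($b{\left(D \right)} = 4 - \left(D + D\right) \left(D + D\right) = 4 - 2 D 2 D = 4 - 4 D^{2}$)
$a{\left(E \right)} = E^{2} - 2 E$
$13 \left(a{\left(b{\left(2 \right)} \right)} - 39\right) = 13 \left(\left(4 - 4 \cdot 2^{2}\right) \left(-2 + \left(4 - 4 \cdot 2^{2}\right)\right) - 39\right) = 13 \left(\left(4 - 16\right) \left(-2 + \left(4 - 16\right)\right) - 39\right) = 13 \left(- 12 \left(-2 - 12\right) - 39\right) = 13 \left(\left(-12\right) \left(-14\right) - 39\right) = 13 \left(168 - 39\right) = 13 \cdot 129 = 1677$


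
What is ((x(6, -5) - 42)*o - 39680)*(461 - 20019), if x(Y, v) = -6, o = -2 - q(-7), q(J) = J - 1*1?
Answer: 781694144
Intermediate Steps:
q(J) = -1 + J (q(J) = J - 1 = -1 + J)
o = 6 (o = -2 - (-1 - 7) = -2 - 1*(-8) = -2 + 8 = 6)
((x(6, -5) - 42)*o - 39680)*(461 - 20019) = ((-6 - 42)*6 - 39680)*(461 - 20019) = (-48*6 - 39680)*(-19558) = (-288 - 39680)*(-19558) = -39968*(-19558) = 781694144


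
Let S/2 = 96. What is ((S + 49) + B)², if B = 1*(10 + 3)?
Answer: 64516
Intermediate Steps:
B = 13 (B = 1*13 = 13)
S = 192 (S = 2*96 = 192)
((S + 49) + B)² = ((192 + 49) + 13)² = (241 + 13)² = 254² = 64516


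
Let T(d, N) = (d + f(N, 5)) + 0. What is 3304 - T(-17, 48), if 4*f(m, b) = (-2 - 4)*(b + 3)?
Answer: 3333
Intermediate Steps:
f(m, b) = -9/2 - 3*b/2 (f(m, b) = ((-2 - 4)*(b + 3))/4 = (-6*(3 + b))/4 = (-18 - 6*b)/4 = -9/2 - 3*b/2)
T(d, N) = -12 + d (T(d, N) = (d + (-9/2 - 3/2*5)) + 0 = (d + (-9/2 - 15/2)) + 0 = (d - 12) + 0 = (-12 + d) + 0 = -12 + d)
3304 - T(-17, 48) = 3304 - (-12 - 17) = 3304 - 1*(-29) = 3304 + 29 = 3333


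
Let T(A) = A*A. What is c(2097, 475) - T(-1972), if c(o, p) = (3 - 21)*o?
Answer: -3926530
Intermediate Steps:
c(o, p) = -18*o
T(A) = A²
c(2097, 475) - T(-1972) = -18*2097 - 1*(-1972)² = -37746 - 1*3888784 = -37746 - 3888784 = -3926530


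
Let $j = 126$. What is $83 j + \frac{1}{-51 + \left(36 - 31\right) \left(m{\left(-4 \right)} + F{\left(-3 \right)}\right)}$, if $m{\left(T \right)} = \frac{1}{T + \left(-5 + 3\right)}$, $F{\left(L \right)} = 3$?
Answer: $\frac{2311212}{221} \approx 10458.0$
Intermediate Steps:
$m{\left(T \right)} = \frac{1}{-2 + T}$ ($m{\left(T \right)} = \frac{1}{T - 2} = \frac{1}{-2 + T}$)
$83 j + \frac{1}{-51 + \left(36 - 31\right) \left(m{\left(-4 \right)} + F{\left(-3 \right)}\right)} = 83 \cdot 126 + \frac{1}{-51 + \left(36 - 31\right) \left(\frac{1}{-2 - 4} + 3\right)} = 10458 + \frac{1}{-51 + 5 \left(\frac{1}{-6} + 3\right)} = 10458 + \frac{1}{-51 + 5 \left(- \frac{1}{6} + 3\right)} = 10458 + \frac{1}{-51 + 5 \cdot \frac{17}{6}} = 10458 + \frac{1}{-51 + \frac{85}{6}} = 10458 + \frac{1}{- \frac{221}{6}} = 10458 - \frac{6}{221} = \frac{2311212}{221}$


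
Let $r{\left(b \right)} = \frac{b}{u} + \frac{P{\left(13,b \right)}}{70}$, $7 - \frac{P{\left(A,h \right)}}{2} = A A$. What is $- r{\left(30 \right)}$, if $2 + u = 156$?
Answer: $\frac{1707}{385} \approx 4.4338$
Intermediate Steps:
$u = 154$ ($u = -2 + 156 = 154$)
$P{\left(A,h \right)} = 14 - 2 A^{2}$ ($P{\left(A,h \right)} = 14 - 2 A A = 14 - 2 A^{2}$)
$r{\left(b \right)} = - \frac{162}{35} + \frac{b}{154}$ ($r{\left(b \right)} = \frac{b}{154} + \frac{14 - 2 \cdot 13^{2}}{70} = b \frac{1}{154} + \left(14 - 338\right) \frac{1}{70} = \frac{b}{154} + \left(14 - 338\right) \frac{1}{70} = \frac{b}{154} - \frac{162}{35} = - \frac{162}{35} + \frac{b}{154}$)
$- r{\left(30 \right)} = - (- \frac{162}{35} + \frac{1}{154} \cdot 30) = - (- \frac{162}{35} + \frac{15}{77}) = \left(-1\right) \left(- \frac{1707}{385}\right) = \frac{1707}{385}$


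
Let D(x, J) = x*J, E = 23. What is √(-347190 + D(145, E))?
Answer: I*√343855 ≈ 586.39*I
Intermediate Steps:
D(x, J) = J*x
√(-347190 + D(145, E)) = √(-347190 + 23*145) = √(-347190 + 3335) = √(-343855) = I*√343855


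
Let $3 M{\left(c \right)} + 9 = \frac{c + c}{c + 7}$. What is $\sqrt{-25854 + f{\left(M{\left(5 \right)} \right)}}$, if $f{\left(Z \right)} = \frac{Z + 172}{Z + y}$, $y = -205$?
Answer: $\frac{i \sqrt{361453441067}}{3739} \approx 160.79 i$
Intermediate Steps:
$M{\left(c \right)} = -3 + \frac{2 c}{3 \left(7 + c\right)}$ ($M{\left(c \right)} = -3 + \frac{\left(c + c\right) \frac{1}{c + 7}}{3} = -3 + \frac{2 c \frac{1}{7 + c}}{3} = -3 + \frac{2 c}{3 \left(7 + c\right)}$)
$f{\left(Z \right)} = \frac{172 + Z}{-205 + Z}$ ($f{\left(Z \right)} = \frac{Z + 172}{Z - 205} = \frac{172 + Z}{-205 + Z}$)
$\sqrt{-25854 + f{\left(M{\left(5 \right)} \right)}} = \sqrt{-25854 + \frac{172 + \frac{7 \left(-9 - 5\right)}{3 \left(7 + 5\right)}}{-205 + \frac{7 \left(-9 - 5\right)}{3 \left(7 + 5\right)}}} = \sqrt{-25854 + \frac{172 + \frac{7 \left(-9 - 5\right)}{3 \cdot 12}}{-205 + \frac{7 \left(-9 - 5\right)}{3 \cdot 12}}} = \sqrt{-25854 + \frac{172 + \frac{7}{3} \cdot \frac{1}{12} \left(-14\right)}{-205 + \frac{7}{3} \cdot \frac{1}{12} \left(-14\right)}} = \sqrt{-25854 + \frac{172 - \frac{49}{18}}{-205 - \frac{49}{18}}} = \sqrt{-25854 + \frac{1}{- \frac{3739}{18}} \cdot \frac{3047}{18}} = \sqrt{-25854 - \frac{3047}{3739}} = \sqrt{- \frac{96671153}{3739}} = \frac{i \sqrt{361453441067}}{3739}$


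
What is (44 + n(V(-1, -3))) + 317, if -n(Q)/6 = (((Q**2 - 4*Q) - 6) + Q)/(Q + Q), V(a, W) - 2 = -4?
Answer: 367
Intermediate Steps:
V(a, W) = -2 (V(a, W) = 2 - 4 = -2)
n(Q) = -3*(-6 + Q**2 - 3*Q)/Q (n(Q) = -6*(((Q**2 - 4*Q) - 6) + Q)/(Q + Q) = -6*((-6 + Q**2 - 4*Q) + Q)/(2*Q) = -6*(-6 + Q**2 - 3*Q)*1/(2*Q) = -3*(-6 + Q**2 - 3*Q)/Q)
(44 + n(V(-1, -3))) + 317 = (44 + (9 - 3*(-2) + 18/(-2))) + 317 = (44 + (9 + 6 + 18*(-1/2))) + 317 = (44 + (9 + 6 - 9)) + 317 = (44 + 6) + 317 = 50 + 317 = 367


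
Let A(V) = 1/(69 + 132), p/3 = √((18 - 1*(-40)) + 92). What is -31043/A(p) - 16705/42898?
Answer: -267668222119/42898 ≈ -6.2396e+6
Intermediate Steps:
p = 15*√6 (p = 3*√((18 - 1*(-40)) + 92) = 3*√((18 + 40) + 92) = 3*√(58 + 92) = 3*√150 = 3*(5*√6) = 15*√6 ≈ 36.742)
A(V) = 1/201
-31043/A(p) - 16705/42898 = -31043/1/201 - 16705/42898 = -31043*201 - 16705*1/42898 = -6239643 - 16705/42898 = -267668222119/42898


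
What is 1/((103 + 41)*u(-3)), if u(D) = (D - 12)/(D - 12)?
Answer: 1/144 ≈ 0.0069444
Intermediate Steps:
u(D) = 1 (u(D) = (-12 + D)/(-12 + D) = 1)
1/((103 + 41)*u(-3)) = 1/((103 + 41)*1) = 1/(144*1) = 1/144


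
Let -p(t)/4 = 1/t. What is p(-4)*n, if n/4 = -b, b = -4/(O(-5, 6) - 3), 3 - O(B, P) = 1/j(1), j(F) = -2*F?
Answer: 32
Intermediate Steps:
p(t) = -4/t
O(B, P) = 7/2 (O(B, P) = 3 - 1/((-2*1)) = 3 - 1/(-2) = 3 - 1*(-½) = 3 + ½ = 7/2)
b = -8 (b = -4/(7/2 - 3) = -4/(½) = 2*(-4) = -8)
n = 32 (n = 4*(-1*(-8)) = 4*8 = 32)
p(-4)*n = -4/(-4)*32 = -4*(-¼)*32 = 1*32 = 32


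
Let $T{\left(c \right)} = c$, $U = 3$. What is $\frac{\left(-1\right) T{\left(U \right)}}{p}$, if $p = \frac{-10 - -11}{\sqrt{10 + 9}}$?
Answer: $- 3 \sqrt{19} \approx -13.077$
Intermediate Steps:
$p = \frac{\sqrt{19}}{19}$ ($p = \frac{-10 + 11}{\sqrt{19}} = 1 \frac{\sqrt{19}}{19} = \frac{\sqrt{19}}{19} \approx 0.22942$)
$\frac{\left(-1\right) T{\left(U \right)}}{p} = \frac{\left(-1\right) 3}{\frac{1}{19} \sqrt{19}} = - 3 \sqrt{19}$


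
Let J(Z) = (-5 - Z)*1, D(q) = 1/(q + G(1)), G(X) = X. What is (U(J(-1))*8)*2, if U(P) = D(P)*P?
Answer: 64/3 ≈ 21.333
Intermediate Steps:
D(q) = 1/(1 + q) (D(q) = 1/(q + 1) = 1/(1 + q))
J(Z) = -5 - Z
U(P) = P/(1 + P)
(U(J(-1))*8)*2 = (((-5 - 1*(-1))/(1 + (-5 - 1*(-1))))*8)*2 = (((-5 + 1)/(1 + (-5 + 1)))*8)*2 = (-4/(1 - 4)*8)*2 = (-4/(-3)*8)*2 = (-4*(-⅓)*8)*2 = ((4/3)*8)*2 = (32/3)*2 = 64/3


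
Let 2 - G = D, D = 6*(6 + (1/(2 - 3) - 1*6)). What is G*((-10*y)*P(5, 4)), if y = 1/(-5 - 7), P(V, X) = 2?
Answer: 40/3 ≈ 13.333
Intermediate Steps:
y = -1/12 (y = 1/(-12) = -1/12 ≈ -0.083333)
D = -6 (D = 6*(6 + (1/(-1) - 6)) = 6*(6 + (-1 - 6)) = 6*(6 - 7) = 6*(-1) = -6)
G = 8 (G = 2 - 1*(-6) = 2 + 6 = 8)
G*((-10*y)*P(5, 4)) = 8*(-10*(-1/12)*2) = 8*((⅚)*2) = 8*(5/3) = 40/3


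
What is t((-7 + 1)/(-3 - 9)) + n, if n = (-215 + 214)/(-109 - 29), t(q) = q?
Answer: 35/69 ≈ 0.50725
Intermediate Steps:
n = 1/138 (n = -1/(-138) = -1*(-1/138) = 1/138 ≈ 0.0072464)
t((-7 + 1)/(-3 - 9)) + n = (-7 + 1)/(-3 - 9) + 1/138 = -6/(-12) + 1/138 = -6*(-1/12) + 1/138 = ½ + 1/138 = 35/69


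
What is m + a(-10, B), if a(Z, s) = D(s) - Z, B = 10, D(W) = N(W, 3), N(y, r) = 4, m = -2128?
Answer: -2114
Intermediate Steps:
D(W) = 4
a(Z, s) = 4 - Z
m + a(-10, B) = -2128 + (4 - 1*(-10)) = -2128 + (4 + 10) = -2128 + 14 = -2114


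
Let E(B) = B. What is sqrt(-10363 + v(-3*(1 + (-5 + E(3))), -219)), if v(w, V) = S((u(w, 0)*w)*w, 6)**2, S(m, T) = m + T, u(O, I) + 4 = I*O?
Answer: I*sqrt(9463) ≈ 97.278*I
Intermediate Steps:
u(O, I) = -4 + I*O
S(m, T) = T + m
v(w, V) = (6 - 4*w**2)**2 (v(w, V) = (6 + ((-4 + 0*w)*w)*w)**2 = (6 + ((-4 + 0)*w)*w)**2 = (6 + (-4*w)*w)**2 = (6 - 4*w**2)**2)
sqrt(-10363 + v(-3*(1 + (-5 + E(3))), -219)) = sqrt(-10363 + 4*(-3 + 2*(-3*(1 + (-5 + 3)))**2)**2) = sqrt(-10363 + 4*(-3 + 2*(-3*(1 - 2))**2)**2) = sqrt(-10363 + 4*(-3 + 2*(-3*(-1))**2)**2) = sqrt(-10363 + 4*(-3 + 2*3**2)**2) = sqrt(-10363 + 4*(-3 + 2*9)**2) = sqrt(-10363 + 4*(-3 + 18)**2) = sqrt(-10363 + 4*15**2) = sqrt(-10363 + 4*225) = sqrt(-10363 + 900) = sqrt(-9463) = I*sqrt(9463)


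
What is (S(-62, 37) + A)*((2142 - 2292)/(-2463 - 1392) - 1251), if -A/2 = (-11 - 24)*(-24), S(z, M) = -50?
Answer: 556189810/257 ≈ 2.1642e+6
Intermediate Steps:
A = -1680 (A = -2*(-11 - 24)*(-24) = -(-70)*(-24) = -2*840 = -1680)
(S(-62, 37) + A)*((2142 - 2292)/(-2463 - 1392) - 1251) = (-50 - 1680)*((2142 - 2292)/(-2463 - 1392) - 1251) = -1730*(-150/(-3855) - 1251) = -1730*(-150*(-1/3855) - 1251) = -1730*(10/257 - 1251) = -1730*(-321497/257) = 556189810/257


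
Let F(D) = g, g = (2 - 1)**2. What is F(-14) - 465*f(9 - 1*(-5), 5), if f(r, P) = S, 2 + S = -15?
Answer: 7906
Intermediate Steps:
S = -17 (S = -2 - 15 = -17)
g = 1 (g = 1**2 = 1)
F(D) = 1
f(r, P) = -17
F(-14) - 465*f(9 - 1*(-5), 5) = 1 - 465*(-17) = 1 + 7905 = 7906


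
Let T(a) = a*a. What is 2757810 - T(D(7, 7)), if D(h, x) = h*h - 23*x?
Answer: 2745266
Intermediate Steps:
D(h, x) = h² - 23*x
T(a) = a²
2757810 - T(D(7, 7)) = 2757810 - (7² - 23*7)² = 2757810 - (49 - 161)² = 2757810 - 1*(-112)² = 2757810 - 1*12544 = 2757810 - 12544 = 2745266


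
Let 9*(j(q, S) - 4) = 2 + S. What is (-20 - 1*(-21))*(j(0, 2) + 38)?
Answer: 382/9 ≈ 42.444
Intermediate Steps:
j(q, S) = 38/9 + S/9 (j(q, S) = 4 + (2 + S)/9 = 4 + (2/9 + S/9) = 38/9 + S/9)
(-20 - 1*(-21))*(j(0, 2) + 38) = (-20 - 1*(-21))*((38/9 + (⅑)*2) + 38) = (-20 + 21)*((38/9 + 2/9) + 38) = 1*(40/9 + 38) = 1*(382/9) = 382/9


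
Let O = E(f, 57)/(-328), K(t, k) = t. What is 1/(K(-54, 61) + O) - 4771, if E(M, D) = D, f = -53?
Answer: -84776227/17769 ≈ -4771.0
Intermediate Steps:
O = -57/328 (O = 57/(-328) = 57*(-1/328) = -57/328 ≈ -0.17378)
1/(K(-54, 61) + O) - 4771 = 1/(-54 - 57/328) - 4771 = 1/(-17769/328) - 4771 = -328/17769 - 4771 = -84776227/17769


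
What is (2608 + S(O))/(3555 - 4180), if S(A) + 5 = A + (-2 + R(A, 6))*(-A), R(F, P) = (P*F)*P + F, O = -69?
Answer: 173761/625 ≈ 278.02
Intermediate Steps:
R(F, P) = F + F*P² (R(F, P) = (F*P)*P + F = F*P² + F = F + F*P²)
S(A) = -5 + A - A*(-2 + 37*A) (S(A) = -5 + (A + (-2 + A*(1 + 6²))*(-A)) = -5 + (A + (-2 + A*(1 + 36))*(-A)) = -5 + (A + (-2 + A*37)*(-A)) = -5 + (A + (-2 + 37*A)*(-A)) = -5 + (A - A*(-2 + 37*A)) = -5 + A - A*(-2 + 37*A))
(2608 + S(O))/(3555 - 4180) = (2608 + (-5 - 37*(-69)² + 3*(-69)))/(3555 - 4180) = (2608 + (-5 - 37*4761 - 207))/(-625) = (2608 + (-5 - 176157 - 207))*(-1/625) = (2608 - 176369)*(-1/625) = -173761*(-1/625) = 173761/625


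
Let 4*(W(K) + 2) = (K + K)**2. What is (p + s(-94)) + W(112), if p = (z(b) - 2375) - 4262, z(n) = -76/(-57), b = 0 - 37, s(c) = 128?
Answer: 18103/3 ≈ 6034.3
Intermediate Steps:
b = -37
z(n) = 4/3 (z(n) = -76*(-1/57) = 4/3)
p = -19907/3 (p = (4/3 - 2375) - 4262 = -7121/3 - 4262 = -19907/3 ≈ -6635.7)
W(K) = -2 + K**2 (W(K) = -2 + (K + K)**2/4 = -2 + (2*K)**2/4 = -2 + (4*K**2)/4 = -2 + K**2)
(p + s(-94)) + W(112) = (-19907/3 + 128) + (-2 + 112**2) = -19523/3 + (-2 + 12544) = -19523/3 + 12542 = 18103/3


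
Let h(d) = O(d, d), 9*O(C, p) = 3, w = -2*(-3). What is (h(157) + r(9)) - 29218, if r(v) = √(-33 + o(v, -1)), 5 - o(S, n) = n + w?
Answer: -87653/3 + I*√33 ≈ -29218.0 + 5.7446*I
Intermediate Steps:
w = 6
O(C, p) = ⅓ (O(C, p) = (⅑)*3 = ⅓)
h(d) = ⅓
o(S, n) = -1 - n (o(S, n) = 5 - (n + 6) = 5 - (6 + n) = 5 + (-6 - n) = -1 - n)
r(v) = I*√33 (r(v) = √(-33 + (-1 - 1*(-1))) = √(-33 + (-1 + 1)) = √(-33 + 0) = √(-33) = I*√33)
(h(157) + r(9)) - 29218 = (⅓ + I*√33) - 29218 = -87653/3 + I*√33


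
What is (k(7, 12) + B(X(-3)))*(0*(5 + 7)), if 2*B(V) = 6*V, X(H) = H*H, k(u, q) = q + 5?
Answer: 0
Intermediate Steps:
k(u, q) = 5 + q
X(H) = H²
B(V) = 3*V (B(V) = (6*V)/2 = 3*V)
(k(7, 12) + B(X(-3)))*(0*(5 + 7)) = ((5 + 12) + 3*(-3)²)*(0*(5 + 7)) = (17 + 3*9)*(0*12) = (17 + 27)*0 = 44*0 = 0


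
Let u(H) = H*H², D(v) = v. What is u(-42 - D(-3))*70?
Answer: -4152330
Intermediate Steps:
u(H) = H³
u(-42 - D(-3))*70 = (-42 - 1*(-3))³*70 = (-42 + 3)³*70 = (-39)³*70 = -59319*70 = -4152330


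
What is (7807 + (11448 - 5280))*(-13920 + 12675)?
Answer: -17398875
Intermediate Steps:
(7807 + (11448 - 5280))*(-13920 + 12675) = (7807 + 6168)*(-1245) = 13975*(-1245) = -17398875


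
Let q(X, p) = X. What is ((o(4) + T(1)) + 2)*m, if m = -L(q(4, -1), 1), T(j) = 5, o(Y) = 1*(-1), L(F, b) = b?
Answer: -6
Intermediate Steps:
o(Y) = -1
m = -1 (m = -1*1 = -1)
((o(4) + T(1)) + 2)*m = ((-1 + 5) + 2)*(-1) = (4 + 2)*(-1) = 6*(-1) = -6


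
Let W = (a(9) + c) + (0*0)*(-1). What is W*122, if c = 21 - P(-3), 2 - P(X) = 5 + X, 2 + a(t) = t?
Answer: 3416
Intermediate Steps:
a(t) = -2 + t
P(X) = -3 - X (P(X) = 2 - (5 + X) = 2 + (-5 - X) = -3 - X)
c = 21 (c = 21 - (-3 - 1*(-3)) = 21 - (-3 + 3) = 21 - 1*0 = 21 + 0 = 21)
W = 28 (W = ((-2 + 9) + 21) + (0*0)*(-1) = (7 + 21) + 0*(-1) = 28 + 0 = 28)
W*122 = 28*122 = 3416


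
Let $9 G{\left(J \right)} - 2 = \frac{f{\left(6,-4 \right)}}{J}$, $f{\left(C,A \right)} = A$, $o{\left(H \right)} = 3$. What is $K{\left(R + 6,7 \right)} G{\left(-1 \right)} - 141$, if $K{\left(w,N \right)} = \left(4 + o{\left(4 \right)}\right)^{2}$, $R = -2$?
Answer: $- \frac{325}{3} \approx -108.33$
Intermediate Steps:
$G{\left(J \right)} = \frac{2}{9} - \frac{4}{9 J}$ ($G{\left(J \right)} = \frac{2}{9} + \frac{\left(-4\right) \frac{1}{J}}{9} = \frac{2}{9} - \frac{4}{9 J}$)
$K{\left(w,N \right)} = 49$ ($K{\left(w,N \right)} = \left(4 + 3\right)^{2} = 7^{2} = 49$)
$K{\left(R + 6,7 \right)} G{\left(-1 \right)} - 141 = 49 \frac{2 \left(-2 - 1\right)}{9 \left(-1\right)} - 141 = 49 \cdot \frac{2}{9} \left(-1\right) \left(-3\right) - 141 = 49 \cdot \frac{2}{3} - 141 = \frac{98}{3} - 141 = - \frac{325}{3}$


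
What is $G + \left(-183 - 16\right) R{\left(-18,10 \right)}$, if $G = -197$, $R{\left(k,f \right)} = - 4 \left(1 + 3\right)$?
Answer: $2987$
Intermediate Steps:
$R{\left(k,f \right)} = -16$ ($R{\left(k,f \right)} = \left(-4\right) 4 = -16$)
$G + \left(-183 - 16\right) R{\left(-18,10 \right)} = -197 + \left(-183 - 16\right) \left(-16\right) = -197 - -3184 = -197 + 3184 = 2987$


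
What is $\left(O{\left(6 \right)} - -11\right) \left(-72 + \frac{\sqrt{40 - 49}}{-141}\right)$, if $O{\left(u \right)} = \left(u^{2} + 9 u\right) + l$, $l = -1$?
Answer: $-7200 - \frac{100 i}{47} \approx -7200.0 - 2.1277 i$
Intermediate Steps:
$O{\left(u \right)} = -1 + u^{2} + 9 u$ ($O{\left(u \right)} = \left(u^{2} + 9 u\right) - 1 = -1 + u^{2} + 9 u$)
$\left(O{\left(6 \right)} - -11\right) \left(-72 + \frac{\sqrt{40 - 49}}{-141}\right) = \left(\left(-1 + 6^{2} + 9 \cdot 6\right) - -11\right) \left(-72 + \frac{\sqrt{40 - 49}}{-141}\right) = \left(\left(-1 + 36 + 54\right) + 11\right) \left(-72 + \sqrt{-9} \left(- \frac{1}{141}\right)\right) = \left(89 + 11\right) \left(-72 + 3 i \left(- \frac{1}{141}\right)\right) = 100 \left(-72 - \frac{i}{47}\right) = -7200 - \frac{100 i}{47}$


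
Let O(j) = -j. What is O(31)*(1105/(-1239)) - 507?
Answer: -593918/1239 ≈ -479.35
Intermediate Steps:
O(31)*(1105/(-1239)) - 507 = (-1*31)*(1105/(-1239)) - 507 = -34255*(-1)/1239 - 507 = -31*(-1105/1239) - 507 = 34255/1239 - 507 = -593918/1239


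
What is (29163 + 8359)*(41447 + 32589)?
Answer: 2777978792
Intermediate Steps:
(29163 + 8359)*(41447 + 32589) = 37522*74036 = 2777978792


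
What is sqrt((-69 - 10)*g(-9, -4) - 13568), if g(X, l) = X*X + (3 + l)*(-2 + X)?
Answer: 2*I*sqrt(5209) ≈ 144.35*I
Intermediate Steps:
g(X, l) = X**2 + (-2 + X)*(3 + l)
sqrt((-69 - 10)*g(-9, -4) - 13568) = sqrt((-69 - 10)*(-6 + (-9)**2 - 2*(-4) + 3*(-9) - 9*(-4)) - 13568) = sqrt(-79*(-6 + 81 + 8 - 27 + 36) - 13568) = sqrt(-79*92 - 13568) = sqrt(-7268 - 13568) = sqrt(-20836) = 2*I*sqrt(5209)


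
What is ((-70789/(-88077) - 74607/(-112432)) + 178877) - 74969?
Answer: 1028981503625299/9902673264 ≈ 1.0391e+5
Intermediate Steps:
((-70789/(-88077) - 74607/(-112432)) + 178877) - 74969 = ((-70789*(-1/88077) - 74607*(-1/112432)) + 178877) - 74969 = ((70789/88077 + 74607/112432) + 178877) - 74969 = (14530109587/9902673264 + 178877) - 74969 = 1771375015554115/9902673264 - 74969 = 1028981503625299/9902673264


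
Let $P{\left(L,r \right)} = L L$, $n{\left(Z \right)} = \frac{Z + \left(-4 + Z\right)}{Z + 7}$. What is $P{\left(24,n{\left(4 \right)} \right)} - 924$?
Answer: $-348$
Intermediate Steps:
$n{\left(Z \right)} = \frac{-4 + 2 Z}{7 + Z}$
$P{\left(L,r \right)} = L^{2}$
$P{\left(24,n{\left(4 \right)} \right)} - 924 = 24^{2} - 924 = 576 - 924 = -348$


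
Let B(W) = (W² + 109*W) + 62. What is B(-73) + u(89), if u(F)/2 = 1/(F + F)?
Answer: -228373/89 ≈ -2566.0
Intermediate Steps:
u(F) = 1/F (u(F) = 2/(F + F) = 2/((2*F)) = 2*(1/(2*F)) = 1/F)
B(W) = 62 + W² + 109*W
B(-73) + u(89) = (62 + (-73)² + 109*(-73)) + 1/89 = (62 + 5329 - 7957) + 1/89 = -2566 + 1/89 = -228373/89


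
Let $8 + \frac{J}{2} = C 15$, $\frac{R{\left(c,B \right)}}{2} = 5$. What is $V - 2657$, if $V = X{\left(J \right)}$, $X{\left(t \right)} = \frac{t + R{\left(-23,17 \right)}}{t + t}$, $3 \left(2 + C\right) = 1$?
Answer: $- \frac{87667}{33} \approx -2656.6$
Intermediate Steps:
$C = - \frac{5}{3}$ ($C = -2 + \frac{1}{3} \cdot 1 = -2 + \frac{1}{3} = - \frac{5}{3} \approx -1.6667$)
$R{\left(c,B \right)} = 10$ ($R{\left(c,B \right)} = 2 \cdot 5 = 10$)
$J = -66$ ($J = -16 + 2 \left(\left(- \frac{5}{3}\right) 15\right) = -16 + 2 \left(-25\right) = -16 - 50 = -66$)
$X{\left(t \right)} = \frac{10 + t}{2 t}$ ($X{\left(t \right)} = \frac{t + 10}{t + t} = \frac{10 + t}{2 t}$)
$V = \frac{14}{33}$ ($V = \frac{10 - 66}{2 \left(-66\right)} = \frac{1}{2} \left(- \frac{1}{66}\right) \left(-56\right) = \frac{14}{33} \approx 0.42424$)
$V - 2657 = \frac{14}{33} - 2657 = - \frac{87667}{33}$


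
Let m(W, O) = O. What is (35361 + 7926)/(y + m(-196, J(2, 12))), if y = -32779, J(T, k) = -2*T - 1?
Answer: -14429/10928 ≈ -1.3204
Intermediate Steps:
J(T, k) = -1 - 2*T
(35361 + 7926)/(y + m(-196, J(2, 12))) = (35361 + 7926)/(-32779 + (-1 - 2*2)) = 43287/(-32779 + (-1 - 4)) = 43287/(-32779 - 5) = 43287/(-32784) = 43287*(-1/32784) = -14429/10928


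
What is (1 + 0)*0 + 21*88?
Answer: 1848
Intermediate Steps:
(1 + 0)*0 + 21*88 = 1*0 + 1848 = 0 + 1848 = 1848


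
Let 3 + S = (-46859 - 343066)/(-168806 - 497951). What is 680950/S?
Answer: -227014089575/805173 ≈ -2.8194e+5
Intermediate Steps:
S = -1610346/666757 (S = -3 + (-46859 - 343066)/(-168806 - 497951) = -3 - 389925/(-666757) = -3 - 389925*(-1/666757) = -3 + 389925/666757 = -1610346/666757 ≈ -2.4152)
680950/S = 680950/(-1610346/666757) = 680950*(-666757/1610346) = -227014089575/805173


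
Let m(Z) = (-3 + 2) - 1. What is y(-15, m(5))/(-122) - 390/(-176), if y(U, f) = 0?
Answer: 195/88 ≈ 2.2159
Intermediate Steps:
m(Z) = -2 (m(Z) = -1 - 1 = -2)
y(-15, m(5))/(-122) - 390/(-176) = 0/(-122) - 390/(-176) = 0*(-1/122) - 390*(-1/176) = 0 + 195/88 = 195/88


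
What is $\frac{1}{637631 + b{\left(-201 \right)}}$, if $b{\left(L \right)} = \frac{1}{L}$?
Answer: $\frac{201}{128163830} \approx 1.5683 \cdot 10^{-6}$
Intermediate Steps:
$\frac{1}{637631 + b{\left(-201 \right)}} = \frac{1}{637631 + \frac{1}{-201}} = \frac{1}{637631 - \frac{1}{201}} = \frac{1}{\frac{128163830}{201}} = \frac{201}{128163830}$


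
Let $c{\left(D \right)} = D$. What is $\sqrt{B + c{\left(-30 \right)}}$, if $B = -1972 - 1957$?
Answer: $i \sqrt{3959} \approx 62.921 i$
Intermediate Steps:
$B = -3929$
$\sqrt{B + c{\left(-30 \right)}} = \sqrt{-3929 - 30} = \sqrt{-3959} = i \sqrt{3959}$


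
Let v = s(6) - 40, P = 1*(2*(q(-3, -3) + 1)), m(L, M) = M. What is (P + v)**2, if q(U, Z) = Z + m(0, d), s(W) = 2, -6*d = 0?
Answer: 1764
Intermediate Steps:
d = 0 (d = -1/6*0 = 0)
q(U, Z) = Z (q(U, Z) = Z + 0 = Z)
P = -4 (P = 1*(2*(-3 + 1)) = 1*(2*(-2)) = 1*(-4) = -4)
v = -38 (v = 2 - 40 = -38)
(P + v)**2 = (-4 - 38)**2 = (-42)**2 = 1764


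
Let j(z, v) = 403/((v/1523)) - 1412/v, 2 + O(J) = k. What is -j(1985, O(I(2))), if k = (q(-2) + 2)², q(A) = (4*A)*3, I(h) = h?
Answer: -612357/482 ≈ -1270.4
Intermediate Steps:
q(A) = 12*A
k = 484 (k = (12*(-2) + 2)² = (-24 + 2)² = (-22)² = 484)
O(J) = 482 (O(J) = -2 + 484 = 482)
j(z, v) = 612357/v (j(z, v) = 403/((v*(1/1523))) - 1412/v = 403/((v/1523)) - 1412/v = 403*(1523/v) - 1412/v = 613769/v - 1412/v = 612357/v)
-j(1985, O(I(2))) = -612357/482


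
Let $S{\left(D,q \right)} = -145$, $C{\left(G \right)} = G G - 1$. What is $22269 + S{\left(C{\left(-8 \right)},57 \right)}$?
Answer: $22124$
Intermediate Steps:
$C{\left(G \right)} = -1 + G^{2}$ ($C{\left(G \right)} = G^{2} - 1 = -1 + G^{2}$)
$22269 + S{\left(C{\left(-8 \right)},57 \right)} = 22269 - 145 = 22124$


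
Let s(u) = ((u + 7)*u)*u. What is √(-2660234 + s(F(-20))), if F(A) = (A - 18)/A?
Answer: I*√26602018710/100 ≈ 1631.0*I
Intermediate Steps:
F(A) = (-18 + A)/A
s(u) = u²*(7 + u) (s(u) = ((7 + u)*u)*u = (u*(7 + u))*u = u²*(7 + u))
√(-2660234 + s(F(-20))) = √(-2660234 + ((-18 - 20)/(-20))²*(7 + (-18 - 20)/(-20))) = √(-2660234 + (-1/20*(-38))²*(7 - 1/20*(-38))) = √(-2660234 + (19/10)²*(7 + 19/10)) = √(-2660234 + (361/100)*(89/10)) = √(-2660234 + 32129/1000) = √(-2660201871/1000) = I*√26602018710/100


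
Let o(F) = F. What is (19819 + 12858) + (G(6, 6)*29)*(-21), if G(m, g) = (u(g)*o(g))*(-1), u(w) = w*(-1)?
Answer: 10753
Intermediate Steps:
u(w) = -w
G(m, g) = g² (G(m, g) = ((-g)*g)*(-1) = -g²*(-1) = g²)
(19819 + 12858) + (G(6, 6)*29)*(-21) = (19819 + 12858) + (6²*29)*(-21) = 32677 + (36*29)*(-21) = 32677 + 1044*(-21) = 32677 - 21924 = 10753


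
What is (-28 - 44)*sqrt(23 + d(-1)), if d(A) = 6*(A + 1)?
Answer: -72*sqrt(23) ≈ -345.30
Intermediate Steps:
d(A) = 6 + 6*A (d(A) = 6*(1 + A) = 6 + 6*A)
(-28 - 44)*sqrt(23 + d(-1)) = (-28 - 44)*sqrt(23 + (6 + 6*(-1))) = -72*sqrt(23 + (6 - 6)) = -72*sqrt(23 + 0) = -72*sqrt(23)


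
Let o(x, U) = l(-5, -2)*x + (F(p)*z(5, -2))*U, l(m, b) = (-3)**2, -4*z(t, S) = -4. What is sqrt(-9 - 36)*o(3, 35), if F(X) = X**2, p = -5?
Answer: 2706*I*sqrt(5) ≈ 6050.8*I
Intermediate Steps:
z(t, S) = 1 (z(t, S) = -1/4*(-4) = 1)
l(m, b) = 9
o(x, U) = 9*x + 25*U (o(x, U) = 9*x + ((-5)**2*1)*U = 9*x + (25*1)*U = 9*x + 25*U)
sqrt(-9 - 36)*o(3, 35) = sqrt(-9 - 36)*(9*3 + 25*35) = sqrt(-45)*(27 + 875) = (3*I*sqrt(5))*902 = 2706*I*sqrt(5)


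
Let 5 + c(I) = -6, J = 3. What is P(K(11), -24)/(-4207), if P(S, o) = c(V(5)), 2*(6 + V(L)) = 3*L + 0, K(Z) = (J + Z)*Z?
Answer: 11/4207 ≈ 0.0026147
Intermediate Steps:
K(Z) = Z*(3 + Z) (K(Z) = (3 + Z)*Z = Z*(3 + Z))
V(L) = -6 + 3*L/2 (V(L) = -6 + (3*L + 0)/2 = -6 + (3*L)/2 = -6 + 3*L/2)
c(I) = -11 (c(I) = -5 - 6 = -11)
P(S, o) = -11
P(K(11), -24)/(-4207) = -11/(-4207) = -11*(-1/4207) = 11/4207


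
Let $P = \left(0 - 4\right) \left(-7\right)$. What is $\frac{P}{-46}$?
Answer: $- \frac{14}{23} \approx -0.6087$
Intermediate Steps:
$P = 28$ ($P = \left(-4\right) \left(-7\right) = 28$)
$\frac{P}{-46} = \frac{28}{-46} = 28 \left(- \frac{1}{46}\right) = - \frac{14}{23}$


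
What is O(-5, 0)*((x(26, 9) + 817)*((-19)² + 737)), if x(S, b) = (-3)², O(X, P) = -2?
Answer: -1813896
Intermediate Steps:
x(S, b) = 9
O(-5, 0)*((x(26, 9) + 817)*((-19)² + 737)) = -2*(9 + 817)*((-19)² + 737) = -1652*(361 + 737) = -1652*1098 = -2*906948 = -1813896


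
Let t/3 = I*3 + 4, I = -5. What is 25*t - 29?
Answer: -854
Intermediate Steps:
t = -33 (t = 3*(-5*3 + 4) = 3*(-15 + 4) = 3*(-11) = -33)
25*t - 29 = 25*(-33) - 29 = -825 - 29 = -854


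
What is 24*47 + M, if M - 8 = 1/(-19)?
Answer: 21583/19 ≈ 1135.9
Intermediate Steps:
M = 151/19 (M = 8 + 1/(-19) = 8 - 1/19 = 151/19 ≈ 7.9474)
24*47 + M = 24*47 + 151/19 = 1128 + 151/19 = 21583/19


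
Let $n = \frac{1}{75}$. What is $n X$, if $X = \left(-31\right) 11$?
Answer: $- \frac{341}{75} \approx -4.5467$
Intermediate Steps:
$X = -341$
$n = \frac{1}{75} \approx 0.013333$
$n X = \frac{1}{75} \left(-341\right) = - \frac{341}{75}$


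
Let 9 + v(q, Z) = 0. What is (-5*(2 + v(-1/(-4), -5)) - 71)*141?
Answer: -5076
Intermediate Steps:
v(q, Z) = -9 (v(q, Z) = -9 + 0 = -9)
(-5*(2 + v(-1/(-4), -5)) - 71)*141 = (-5*(2 - 9) - 71)*141 = (-5*(-7) - 71)*141 = (35 - 71)*141 = -36*141 = -5076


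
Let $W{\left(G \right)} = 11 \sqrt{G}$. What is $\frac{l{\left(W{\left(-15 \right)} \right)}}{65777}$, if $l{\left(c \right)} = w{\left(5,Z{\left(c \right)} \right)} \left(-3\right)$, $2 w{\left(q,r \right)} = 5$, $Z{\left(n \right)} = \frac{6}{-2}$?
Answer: $- \frac{15}{131554} \approx -0.00011402$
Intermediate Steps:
$Z{\left(n \right)} = -3$ ($Z{\left(n \right)} = 6 \left(- \frac{1}{2}\right) = -3$)
$w{\left(q,r \right)} = \frac{5}{2}$ ($w{\left(q,r \right)} = \frac{1}{2} \cdot 5 = \frac{5}{2}$)
$l{\left(c \right)} = - \frac{15}{2}$ ($l{\left(c \right)} = \frac{5}{2} \left(-3\right) = - \frac{15}{2}$)
$\frac{l{\left(W{\left(-15 \right)} \right)}}{65777} = - \frac{15}{2 \cdot 65777} = \left(- \frac{15}{2}\right) \frac{1}{65777} = - \frac{15}{131554}$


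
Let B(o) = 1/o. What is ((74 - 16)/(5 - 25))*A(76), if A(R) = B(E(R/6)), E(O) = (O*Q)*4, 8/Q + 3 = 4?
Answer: -87/12160 ≈ -0.0071546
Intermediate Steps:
Q = 8 (Q = 8/(-3 + 4) = 8/1 = 8*1 = 8)
E(O) = 32*O (E(O) = (O*8)*4 = (8*O)*4 = 32*O)
A(R) = 3/(16*R) (A(R) = 1/(32*(R/6)) = 1/(16*R/3) = 3/(16*R))
((74 - 16)/(5 - 25))*A(76) = ((74 - 16)/(5 - 25))*((3/16)/76) = (58/(-20))*((3/16)*(1/76)) = (58*(-1/20))*(3/1216) = -29/10*3/1216 = -87/12160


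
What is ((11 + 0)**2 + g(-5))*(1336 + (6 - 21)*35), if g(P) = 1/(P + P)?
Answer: 980499/10 ≈ 98050.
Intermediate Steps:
g(P) = 1/(2*P)
((11 + 0)**2 + g(-5))*(1336 + (6 - 21)*35) = ((11 + 0)**2 + (1/2)/(-5))*(1336 + (6 - 21)*35) = (11**2 + (1/2)*(-1/5))*(1336 - 15*35) = (121 - 1/10)*(1336 - 525) = (1209/10)*811 = 980499/10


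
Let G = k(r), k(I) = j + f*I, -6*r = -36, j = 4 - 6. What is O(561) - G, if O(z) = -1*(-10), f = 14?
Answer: -72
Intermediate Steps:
j = -2
r = 6 (r = -⅙*(-36) = 6)
k(I) = -2 + 14*I
G = 82 (G = -2 + 14*6 = -2 + 84 = 82)
O(z) = 10
O(561) - G = 10 - 1*82 = 10 - 82 = -72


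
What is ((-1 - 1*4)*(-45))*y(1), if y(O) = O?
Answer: 225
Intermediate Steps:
((-1 - 1*4)*(-45))*y(1) = ((-1 - 1*4)*(-45))*1 = ((-1 - 4)*(-45))*1 = -5*(-45)*1 = 225*1 = 225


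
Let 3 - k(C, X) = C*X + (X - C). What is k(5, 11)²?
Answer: 3364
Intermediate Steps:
k(C, X) = 3 + C - X - C*X (k(C, X) = 3 - (C*X + (X - C)) = 3 - (X - C + C*X) = 3 + (C - X - C*X) = 3 + C - X - C*X)
k(5, 11)² = (3 + 5 - 1*11 - 1*5*11)² = (3 + 5 - 11 - 55)² = (-58)² = 3364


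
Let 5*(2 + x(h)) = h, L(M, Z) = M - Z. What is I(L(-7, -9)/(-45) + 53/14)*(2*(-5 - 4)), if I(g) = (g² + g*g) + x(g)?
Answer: -1061408/2205 ≈ -481.36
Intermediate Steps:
x(h) = -2 + h/5
I(g) = -2 + 2*g² + g/5 (I(g) = (g² + g*g) + (-2 + g/5) = (g² + g²) + (-2 + g/5) = 2*g² + (-2 + g/5) = -2 + 2*g² + g/5)
I(L(-7, -9)/(-45) + 53/14)*(2*(-5 - 4)) = (-2 + 2*((-7 - 1*(-9))/(-45) + 53/14)² + ((-7 - 1*(-9))/(-45) + 53/14)/5)*(2*(-5 - 4)) = (-2 + 2*((-7 + 9)*(-1/45) + 53*(1/14))² + ((-7 + 9)*(-1/45) + 53*(1/14))/5)*(2*(-9)) = (-2 + 2*(2*(-1/45) + 53/14)² + (2*(-1/45) + 53/14)/5)*(-18) = (-2 + 2*(-2/45 + 53/14)² + (-2/45 + 53/14)/5)*(-18) = (-2 + 2*(2357/630)² + (⅕)*(2357/630))*(-18) = (-2 + 2*(5555449/396900) + 2357/3150)*(-18) = (-2 + 5555449/198450 + 2357/3150)*(-18) = (530704/19845)*(-18) = -1061408/2205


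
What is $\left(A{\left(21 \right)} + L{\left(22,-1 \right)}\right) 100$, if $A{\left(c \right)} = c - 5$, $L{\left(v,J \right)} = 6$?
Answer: $2200$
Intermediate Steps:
$A{\left(c \right)} = -5 + c$
$\left(A{\left(21 \right)} + L{\left(22,-1 \right)}\right) 100 = \left(\left(-5 + 21\right) + 6\right) 100 = \left(16 + 6\right) 100 = 22 \cdot 100 = 2200$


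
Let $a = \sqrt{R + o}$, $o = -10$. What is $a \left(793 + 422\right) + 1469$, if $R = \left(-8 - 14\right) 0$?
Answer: $1469 + 1215 i \sqrt{10} \approx 1469.0 + 3842.2 i$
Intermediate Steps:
$R = 0$ ($R = \left(-22\right) 0 = 0$)
$a = i \sqrt{10}$ ($a = \sqrt{0 - 10} = \sqrt{-10} = i \sqrt{10} \approx 3.1623 i$)
$a \left(793 + 422\right) + 1469 = i \sqrt{10} \left(793 + 422\right) + 1469 = i \sqrt{10} \cdot 1215 + 1469 = 1215 i \sqrt{10} + 1469 = 1469 + 1215 i \sqrt{10}$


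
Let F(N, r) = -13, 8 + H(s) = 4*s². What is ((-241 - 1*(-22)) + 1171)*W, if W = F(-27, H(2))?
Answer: -12376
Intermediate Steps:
H(s) = -8 + 4*s²
W = -13
((-241 - 1*(-22)) + 1171)*W = ((-241 - 1*(-22)) + 1171)*(-13) = ((-241 + 22) + 1171)*(-13) = (-219 + 1171)*(-13) = 952*(-13) = -12376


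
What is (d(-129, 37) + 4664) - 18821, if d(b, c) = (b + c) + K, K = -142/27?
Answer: -384865/27 ≈ -14254.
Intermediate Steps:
K = -142/27 (K = -142*1/27 = -142/27 ≈ -5.2593)
d(b, c) = -142/27 + b + c (d(b, c) = (b + c) - 142/27 = -142/27 + b + c)
(d(-129, 37) + 4664) - 18821 = ((-142/27 - 129 + 37) + 4664) - 18821 = (-2626/27 + 4664) - 18821 = 123302/27 - 18821 = -384865/27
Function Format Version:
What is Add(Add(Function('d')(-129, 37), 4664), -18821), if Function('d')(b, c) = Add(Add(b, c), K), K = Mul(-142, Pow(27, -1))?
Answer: Rational(-384865, 27) ≈ -14254.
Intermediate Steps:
K = Rational(-142, 27) (K = Mul(-142, Rational(1, 27)) = Rational(-142, 27) ≈ -5.2593)
Function('d')(b, c) = Add(Rational(-142, 27), b, c) (Function('d')(b, c) = Add(Add(b, c), Rational(-142, 27)) = Add(Rational(-142, 27), b, c))
Add(Add(Function('d')(-129, 37), 4664), -18821) = Add(Add(Add(Rational(-142, 27), -129, 37), 4664), -18821) = Add(Add(Rational(-2626, 27), 4664), -18821) = Add(Rational(123302, 27), -18821) = Rational(-384865, 27)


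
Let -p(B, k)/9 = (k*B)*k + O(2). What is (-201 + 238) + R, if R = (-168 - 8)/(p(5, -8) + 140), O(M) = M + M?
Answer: 12861/347 ≈ 37.063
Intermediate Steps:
O(M) = 2*M
p(B, k) = -36 - 9*B*k² (p(B, k) = -9*((k*B)*k + 2*2) = -9*((B*k)*k + 4) = -9*(B*k² + 4) = -9*(4 + B*k²) = -36 - 9*B*k²)
R = 22/347 (R = (-168 - 8)/((-36 - 9*5*(-8)²) + 140) = -176/((-36 - 9*5*64) + 140) = -176/((-36 - 2880) + 140) = -176/(-2916 + 140) = -176/(-2776) = -176*(-1/2776) = 22/347 ≈ 0.063401)
(-201 + 238) + R = (-201 + 238) + 22/347 = 37 + 22/347 = 12861/347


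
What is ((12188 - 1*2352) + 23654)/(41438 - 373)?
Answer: 6698/8213 ≈ 0.81554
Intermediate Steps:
((12188 - 1*2352) + 23654)/(41438 - 373) = ((12188 - 2352) + 23654)/41065 = (9836 + 23654)*(1/41065) = 33490*(1/41065) = 6698/8213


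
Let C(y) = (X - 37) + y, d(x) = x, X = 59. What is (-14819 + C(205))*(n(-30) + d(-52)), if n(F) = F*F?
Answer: -12374016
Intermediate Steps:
n(F) = F²
C(y) = 22 + y (C(y) = (59 - 37) + y = 22 + y)
(-14819 + C(205))*(n(-30) + d(-52)) = (-14819 + (22 + 205))*((-30)² - 52) = (-14819 + 227)*(900 - 52) = -14592*848 = -12374016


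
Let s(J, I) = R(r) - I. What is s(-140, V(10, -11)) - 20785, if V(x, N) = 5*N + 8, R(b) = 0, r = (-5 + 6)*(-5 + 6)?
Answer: -20738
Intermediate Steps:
r = 1 (r = 1*1 = 1)
V(x, N) = 8 + 5*N
s(J, I) = -I (s(J, I) = 0 - I = -I)
s(-140, V(10, -11)) - 20785 = -(8 + 5*(-11)) - 20785 = -(8 - 55) - 20785 = -1*(-47) - 20785 = 47 - 20785 = -20738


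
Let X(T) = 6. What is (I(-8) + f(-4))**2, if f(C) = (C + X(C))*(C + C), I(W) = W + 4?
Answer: 400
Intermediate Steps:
I(W) = 4 + W
f(C) = 2*C*(6 + C) (f(C) = (C + 6)*(C + C) = (6 + C)*(2*C) = 2*C*(6 + C))
(I(-8) + f(-4))**2 = ((4 - 8) + 2*(-4)*(6 - 4))**2 = (-4 + 2*(-4)*2)**2 = (-4 - 16)**2 = (-20)**2 = 400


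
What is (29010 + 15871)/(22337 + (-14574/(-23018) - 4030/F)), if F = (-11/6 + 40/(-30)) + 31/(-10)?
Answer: 24277165163/12430799065 ≈ 1.9530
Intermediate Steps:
F = -94/15 (F = (-11*⅙ + 40*(-1/30)) + 31*(-⅒) = (-11/6 - 4/3) - 31/10 = -19/6 - 31/10 = -94/15 ≈ -6.2667)
(29010 + 15871)/(22337 + (-14574/(-23018) - 4030/F)) = (29010 + 15871)/(22337 + (-14574/(-23018) - 4030/(-94/15))) = 44881/(22337 + (-14574*(-1/23018) - 4030*(-15/94))) = 44881/(22337 + (7287/11509 + 30225/47)) = 44881/(22337 + 348202014/540923) = 44881/(12430799065/540923) = 44881*(540923/12430799065) = 24277165163/12430799065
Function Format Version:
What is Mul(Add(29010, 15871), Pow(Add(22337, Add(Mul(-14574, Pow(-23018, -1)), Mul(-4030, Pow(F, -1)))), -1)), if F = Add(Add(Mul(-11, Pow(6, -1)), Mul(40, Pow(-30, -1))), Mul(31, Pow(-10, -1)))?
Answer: Rational(24277165163, 12430799065) ≈ 1.9530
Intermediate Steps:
F = Rational(-94, 15) (F = Add(Add(Mul(-11, Rational(1, 6)), Mul(40, Rational(-1, 30))), Mul(31, Rational(-1, 10))) = Add(Add(Rational(-11, 6), Rational(-4, 3)), Rational(-31, 10)) = Add(Rational(-19, 6), Rational(-31, 10)) = Rational(-94, 15) ≈ -6.2667)
Mul(Add(29010, 15871), Pow(Add(22337, Add(Mul(-14574, Pow(-23018, -1)), Mul(-4030, Pow(F, -1)))), -1)) = Mul(Add(29010, 15871), Pow(Add(22337, Add(Mul(-14574, Pow(-23018, -1)), Mul(-4030, Pow(Rational(-94, 15), -1)))), -1)) = Mul(44881, Pow(Add(22337, Add(Mul(-14574, Rational(-1, 23018)), Mul(-4030, Rational(-15, 94)))), -1)) = Mul(44881, Pow(Add(22337, Add(Rational(7287, 11509), Rational(30225, 47))), -1)) = Mul(44881, Pow(Add(22337, Rational(348202014, 540923)), -1)) = Mul(44881, Pow(Rational(12430799065, 540923), -1)) = Mul(44881, Rational(540923, 12430799065)) = Rational(24277165163, 12430799065)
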